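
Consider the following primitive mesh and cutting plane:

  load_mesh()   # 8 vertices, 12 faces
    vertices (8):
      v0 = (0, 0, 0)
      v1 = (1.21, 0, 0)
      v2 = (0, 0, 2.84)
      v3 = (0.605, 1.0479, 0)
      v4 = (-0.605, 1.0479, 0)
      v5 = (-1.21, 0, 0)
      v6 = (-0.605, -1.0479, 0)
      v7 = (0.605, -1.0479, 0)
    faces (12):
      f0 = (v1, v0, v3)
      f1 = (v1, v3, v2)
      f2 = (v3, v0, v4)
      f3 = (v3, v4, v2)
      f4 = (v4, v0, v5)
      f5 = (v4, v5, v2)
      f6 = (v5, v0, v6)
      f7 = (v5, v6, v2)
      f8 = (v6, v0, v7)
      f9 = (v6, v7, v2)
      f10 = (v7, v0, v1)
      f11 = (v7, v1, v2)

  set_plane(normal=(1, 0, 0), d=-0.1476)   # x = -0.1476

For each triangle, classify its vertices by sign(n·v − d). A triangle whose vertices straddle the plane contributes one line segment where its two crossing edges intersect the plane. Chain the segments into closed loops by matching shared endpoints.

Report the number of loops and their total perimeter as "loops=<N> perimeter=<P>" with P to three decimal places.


loops=1 perimeter=7.534

Straddling triangles (8 of 12):
  (v3,v0,v4) [++-] → (-0.1476, 0.255653, 0)–(-0.1476, 1.0479, 0)  len=0.7922
  (v3,v4,v2) [+-+] → (-0.1476, 1.0479, 0)–(-0.1476, 0.255653, 2.14713)  len=2.2886
  (v4,v0,v5) [-+-] → (-0.1476, 0.255653, 0)–(-0.1476, 0, 0)  len=0.2557
  (v4,v5,v2) [--+] → (-0.1476, 0, 2.49357)–(-0.1476, 0.255653, 2.14713)  len=0.4306
  (v5,v0,v6) [-+-] → (-0.1476, 0, 0)–(-0.1476, -0.255653, 0)  len=0.2557
  (v5,v6,v2) [--+] → (-0.1476, -0.255653, 2.14713)–(-0.1476, 0, 2.49357)  len=0.4306
  (v6,v0,v7) [-++] → (-0.1476, -0.255653, 0)–(-0.1476, -1.0479, 0)  len=0.7922
  (v6,v7,v2) [-++] → (-0.1476, -1.0479, 0)–(-0.1476, -0.255653, 2.14713)  len=2.2886

Chained into 1 loop(s):
  loop 1: 8 segments, perimeter = 7.5342
Total perimeter = 7.534


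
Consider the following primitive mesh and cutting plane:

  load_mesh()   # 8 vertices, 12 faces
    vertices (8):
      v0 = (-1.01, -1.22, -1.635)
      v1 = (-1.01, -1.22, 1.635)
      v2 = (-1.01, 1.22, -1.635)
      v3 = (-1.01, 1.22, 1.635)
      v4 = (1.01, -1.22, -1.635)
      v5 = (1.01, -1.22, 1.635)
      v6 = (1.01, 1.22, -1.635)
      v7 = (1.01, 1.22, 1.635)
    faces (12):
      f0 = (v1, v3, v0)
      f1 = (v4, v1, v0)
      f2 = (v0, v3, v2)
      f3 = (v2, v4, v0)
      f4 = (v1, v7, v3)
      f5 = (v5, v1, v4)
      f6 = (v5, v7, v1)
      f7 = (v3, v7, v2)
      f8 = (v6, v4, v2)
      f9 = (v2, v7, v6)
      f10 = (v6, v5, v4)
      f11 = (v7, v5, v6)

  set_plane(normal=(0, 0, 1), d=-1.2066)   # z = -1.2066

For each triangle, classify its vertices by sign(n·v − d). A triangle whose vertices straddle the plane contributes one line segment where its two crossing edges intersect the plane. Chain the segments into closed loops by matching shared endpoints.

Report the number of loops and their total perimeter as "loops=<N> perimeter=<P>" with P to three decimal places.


loops=1 perimeter=8.920

Straddling triangles (8 of 12):
  (v1,v3,v0) [++-] → (-1.01, -0.900338, -1.2066)–(-1.01, -1.22, -1.2066)  len=0.3197
  (v4,v1,v0) [-+-] → (0.745361, -1.22, -1.2066)–(-1.01, -1.22, -1.2066)  len=1.7554
  (v0,v3,v2) [-+-] → (-1.01, -0.900338, -1.2066)–(-1.01, 1.22, -1.2066)  len=2.1203
  (v5,v1,v4) [++-] → (0.745361, -1.22, -1.2066)–(1.01, -1.22, -1.2066)  len=0.2646
  (v3,v7,v2) [++-] → (-0.745361, 1.22, -1.2066)–(-1.01, 1.22, -1.2066)  len=0.2646
  (v2,v7,v6) [-+-] → (-0.745361, 1.22, -1.2066)–(1.01, 1.22, -1.2066)  len=1.7554
  (v6,v5,v4) [-+-] → (1.01, 0.900338, -1.2066)–(1.01, -1.22, -1.2066)  len=2.1203
  (v7,v5,v6) [++-] → (1.01, 0.900338, -1.2066)–(1.01, 1.22, -1.2066)  len=0.3197

Chained into 1 loop(s):
  loop 1: 8 segments, perimeter = 8.9200
Total perimeter = 8.920


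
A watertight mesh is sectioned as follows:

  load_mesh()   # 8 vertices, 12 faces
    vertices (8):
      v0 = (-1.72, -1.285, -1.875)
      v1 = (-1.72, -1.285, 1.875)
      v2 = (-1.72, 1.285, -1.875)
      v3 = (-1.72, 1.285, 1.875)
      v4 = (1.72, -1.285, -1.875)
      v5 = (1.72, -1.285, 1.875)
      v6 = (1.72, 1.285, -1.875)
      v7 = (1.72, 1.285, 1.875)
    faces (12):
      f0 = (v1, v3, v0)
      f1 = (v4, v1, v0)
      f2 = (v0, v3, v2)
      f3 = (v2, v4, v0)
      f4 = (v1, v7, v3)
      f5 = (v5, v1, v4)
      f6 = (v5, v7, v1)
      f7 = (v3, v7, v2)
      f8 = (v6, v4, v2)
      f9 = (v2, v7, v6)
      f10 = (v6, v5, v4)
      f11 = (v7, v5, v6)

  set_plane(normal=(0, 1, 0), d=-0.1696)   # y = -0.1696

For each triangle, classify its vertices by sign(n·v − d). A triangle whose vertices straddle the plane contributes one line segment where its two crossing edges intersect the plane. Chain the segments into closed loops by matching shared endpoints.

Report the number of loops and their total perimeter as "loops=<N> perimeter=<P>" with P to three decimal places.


Straddling triangles (8 of 12):
  (v1,v3,v0) [-+-] → (-1.72, -0.1696, 1.875)–(-1.72, -0.1696, -0.247471)  len=2.1225
  (v0,v3,v2) [-++] → (-1.72, -0.1696, -0.247471)–(-1.72, -0.1696, -1.875)  len=1.6275
  (v2,v4,v0) [+--] → (0.227013, -0.1696, -1.875)–(-1.72, -0.1696, -1.875)  len=1.9470
  (v1,v7,v3) [-++] → (-0.227013, -0.1696, 1.875)–(-1.72, -0.1696, 1.875)  len=1.4930
  (v5,v7,v1) [-+-] → (1.72, -0.1696, 1.875)–(-0.227013, -0.1696, 1.875)  len=1.9470
  (v6,v4,v2) [+-+] → (1.72, -0.1696, -1.875)–(0.227013, -0.1696, -1.875)  len=1.4930
  (v6,v5,v4) [+--] → (1.72, -0.1696, 0.247471)–(1.72, -0.1696, -1.875)  len=2.1225
  (v7,v5,v6) [+-+] → (1.72, -0.1696, 1.875)–(1.72, -0.1696, 0.247471)  len=1.6275

Chained into 1 loop(s):
  loop 1: 8 segments, perimeter = 14.3800
Total perimeter = 14.380

loops=1 perimeter=14.380


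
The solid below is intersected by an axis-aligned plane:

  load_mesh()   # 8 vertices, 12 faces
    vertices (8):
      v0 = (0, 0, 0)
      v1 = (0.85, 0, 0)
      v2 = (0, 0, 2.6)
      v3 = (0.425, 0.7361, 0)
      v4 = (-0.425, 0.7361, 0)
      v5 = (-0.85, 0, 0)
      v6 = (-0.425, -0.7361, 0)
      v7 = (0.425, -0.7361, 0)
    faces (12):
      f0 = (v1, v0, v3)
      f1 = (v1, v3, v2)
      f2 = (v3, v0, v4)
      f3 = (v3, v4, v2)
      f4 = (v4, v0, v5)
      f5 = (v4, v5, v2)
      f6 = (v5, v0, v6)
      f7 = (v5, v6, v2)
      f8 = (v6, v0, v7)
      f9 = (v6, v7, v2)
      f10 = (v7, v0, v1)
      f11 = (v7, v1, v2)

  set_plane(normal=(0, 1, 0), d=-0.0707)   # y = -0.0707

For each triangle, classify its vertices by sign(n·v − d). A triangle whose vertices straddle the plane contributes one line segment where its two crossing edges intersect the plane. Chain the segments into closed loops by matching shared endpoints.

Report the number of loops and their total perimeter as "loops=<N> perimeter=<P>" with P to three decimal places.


loops=1 perimeter=6.645

Straddling triangles (6 of 12):
  (v5,v0,v6) [++-] → (-0.0408199, -0.0707, 0)–(-0.80918, -0.0707, 0)  len=0.7684
  (v5,v6,v2) [+-+] → (-0.80918, -0.0707, 0)–(-0.0408199, -0.0707, 2.35028)  len=2.4727
  (v6,v0,v7) [-+-] → (-0.0408199, -0.0707, 0)–(0.0408199, -0.0707, 0)  len=0.0816
  (v6,v7,v2) [--+] → (0.0408199, -0.0707, 2.35028)–(-0.0408199, -0.0707, 2.35028)  len=0.0816
  (v7,v0,v1) [-++] → (0.0408199, -0.0707, 0)–(0.80918, -0.0707, 0)  len=0.7684
  (v7,v1,v2) [-++] → (0.80918, -0.0707, 0)–(0.0408199, -0.0707, 2.35028)  len=2.4727

Chained into 1 loop(s):
  loop 1: 6 segments, perimeter = 6.6454
Total perimeter = 6.645


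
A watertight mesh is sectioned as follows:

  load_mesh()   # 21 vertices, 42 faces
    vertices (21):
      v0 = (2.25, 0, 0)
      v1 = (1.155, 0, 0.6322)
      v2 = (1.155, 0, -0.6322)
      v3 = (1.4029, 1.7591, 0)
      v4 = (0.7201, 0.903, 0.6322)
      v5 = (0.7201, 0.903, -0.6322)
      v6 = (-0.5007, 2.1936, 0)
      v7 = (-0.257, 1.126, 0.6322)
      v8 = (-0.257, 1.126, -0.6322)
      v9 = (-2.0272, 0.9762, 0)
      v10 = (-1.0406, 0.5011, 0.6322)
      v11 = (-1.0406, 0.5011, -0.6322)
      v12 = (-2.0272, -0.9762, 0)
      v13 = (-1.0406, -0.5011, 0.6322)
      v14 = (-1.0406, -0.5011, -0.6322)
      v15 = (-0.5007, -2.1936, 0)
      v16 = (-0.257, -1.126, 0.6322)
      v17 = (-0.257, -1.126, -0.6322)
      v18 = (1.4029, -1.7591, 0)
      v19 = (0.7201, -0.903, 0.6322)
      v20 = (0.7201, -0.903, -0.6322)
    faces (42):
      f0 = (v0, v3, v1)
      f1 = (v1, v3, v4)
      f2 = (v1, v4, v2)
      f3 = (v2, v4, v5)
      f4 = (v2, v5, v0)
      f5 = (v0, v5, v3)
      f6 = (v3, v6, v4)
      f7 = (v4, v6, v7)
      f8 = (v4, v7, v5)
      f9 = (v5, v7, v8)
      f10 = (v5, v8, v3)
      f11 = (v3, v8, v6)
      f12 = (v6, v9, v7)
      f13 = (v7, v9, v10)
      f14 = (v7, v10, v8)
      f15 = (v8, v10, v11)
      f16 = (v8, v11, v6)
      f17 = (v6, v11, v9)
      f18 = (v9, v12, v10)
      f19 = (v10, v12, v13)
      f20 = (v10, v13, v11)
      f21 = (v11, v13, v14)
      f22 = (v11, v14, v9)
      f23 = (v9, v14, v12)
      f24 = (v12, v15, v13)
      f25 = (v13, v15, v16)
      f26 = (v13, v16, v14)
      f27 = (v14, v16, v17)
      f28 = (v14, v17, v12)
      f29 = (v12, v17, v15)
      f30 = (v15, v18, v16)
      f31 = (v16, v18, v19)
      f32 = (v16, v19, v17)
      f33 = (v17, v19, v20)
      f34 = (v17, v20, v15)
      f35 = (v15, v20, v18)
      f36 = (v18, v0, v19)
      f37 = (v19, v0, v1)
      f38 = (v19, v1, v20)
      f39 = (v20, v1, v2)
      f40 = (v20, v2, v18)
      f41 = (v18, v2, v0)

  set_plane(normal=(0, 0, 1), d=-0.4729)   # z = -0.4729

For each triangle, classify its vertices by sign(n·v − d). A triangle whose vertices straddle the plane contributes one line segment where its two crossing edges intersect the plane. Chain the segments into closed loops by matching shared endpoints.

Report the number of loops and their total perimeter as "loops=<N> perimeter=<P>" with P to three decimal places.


loops=2 perimeter=15.708

Straddling triangles (28 of 42):
  (v1,v4,v2) [++-] → (1.10021, 0.113768, -0.4729)–(1.155, 0, -0.4729)  len=0.1263
  (v2,v4,v5) [-+-] → (1.10021, 0.113768, -0.4729)–(0.7201, 0.903, -0.4729)  len=0.8760
  (v2,v5,v0) [--+] → (1.1056, 0.675465, -0.4729)–(1.43092, 0, -0.4729)  len=0.7497
  (v0,v5,v3) [+-+] → (1.1056, 0.675465, -0.4729)–(0.89215, 1.11872, -0.4729)  len=0.4920
  (v4,v7,v5) [++-] → (0.596997, 0.931095, -0.4729)–(0.7201, 0.903, -0.4729)  len=0.1263
  (v5,v7,v8) [-+-] → (0.596997, 0.931095, -0.4729)–(-0.257, 1.126, -0.4729)  len=0.8760
  (v5,v8,v3) [--+] → (0.161257, 1.28553, -0.4729)–(0.89215, 1.11872, -0.4729)  len=0.7497
  (v3,v8,v6) [+-+] → (0.161257, 1.28553, -0.4729)–(-0.318407, 1.39501, -0.4729)  len=0.4920
  (v7,v10,v8) [++-] → (-0.355725, 1.04727, -0.4729)–(-0.257, 1.126, -0.4729)  len=0.1263
  (v8,v10,v11) [-+-] → (-0.355725, 1.04727, -0.4729)–(-1.0406, 0.5011, -0.4729)  len=0.8760
  (v8,v11,v6) [--+] → (-0.904557, 0.927571, -0.4729)–(-0.318407, 1.39501, -0.4729)  len=0.7497
  (v6,v11,v9) [+-+] → (-0.904557, 0.927571, -0.4729)–(-1.2892, 0.620814, -0.4729)  len=0.4920
  (v10,v13,v11) [++-] → (-1.0406, 0.374834, -0.4729)–(-1.0406, 0.5011, -0.4729)  len=0.1263
  (v11,v13,v14) [-+-] → (-1.0406, 0.374834, -0.4729)–(-1.0406, -0.5011, -0.4729)  len=0.8759
  (v11,v14,v9) [--+] → (-1.2892, -0.128854, -0.4729)–(-1.2892, 0.620814, -0.4729)  len=0.7497
  (v9,v14,v12) [+-+] → (-1.2892, -0.128854, -0.4729)–(-1.2892, -0.620814, -0.4729)  len=0.4920
  (v13,v16,v14) [++-] → (-0.941875, -0.57983, -0.4729)–(-1.0406, -0.5011, -0.4729)  len=0.1263
  (v14,v16,v17) [-+-] → (-0.941875, -0.57983, -0.4729)–(-0.257, -1.126, -0.4729)  len=0.8760
  (v14,v17,v12) [--+] → (-0.70305, -1.08825, -0.4729)–(-1.2892, -0.620814, -0.4729)  len=0.7497
  (v12,v17,v15) [+-+] → (-0.70305, -1.08825, -0.4729)–(-0.318407, -1.39501, -0.4729)  len=0.4920
  (v16,v19,v17) [++-] → (-0.133897, -1.0979, -0.4729)–(-0.257, -1.126, -0.4729)  len=0.1263
  (v17,v19,v20) [-+-] → (-0.133897, -1.0979, -0.4729)–(0.7201, -0.903, -0.4729)  len=0.8760
  (v17,v20,v15) [--+] → (0.412486, -1.2282, -0.4729)–(-0.318407, -1.39501, -0.4729)  len=0.7497
  (v15,v20,v18) [+-+] → (0.412486, -1.2282, -0.4729)–(0.89215, -1.11872, -0.4729)  len=0.4920
  (v19,v1,v20) [++-] → (0.774892, -0.789232, -0.4729)–(0.7201, -0.903, -0.4729)  len=0.1263
  (v20,v1,v2) [-+-] → (0.774892, -0.789232, -0.4729)–(1.155, 0, -0.4729)  len=0.8760
  (v20,v2,v18) [--+] → (1.21747, -0.443253, -0.4729)–(0.89215, -1.11872, -0.4729)  len=0.7497
  (v18,v2,v0) [+-+] → (1.21747, -0.443253, -0.4729)–(1.43092, 0, -0.4729)  len=0.4920

Chained into 2 loop(s):
  loop 1: 14 segments, perimeter = 7.0157
  loop 2: 14 segments, perimeter = 8.6918
Total perimeter = 15.708


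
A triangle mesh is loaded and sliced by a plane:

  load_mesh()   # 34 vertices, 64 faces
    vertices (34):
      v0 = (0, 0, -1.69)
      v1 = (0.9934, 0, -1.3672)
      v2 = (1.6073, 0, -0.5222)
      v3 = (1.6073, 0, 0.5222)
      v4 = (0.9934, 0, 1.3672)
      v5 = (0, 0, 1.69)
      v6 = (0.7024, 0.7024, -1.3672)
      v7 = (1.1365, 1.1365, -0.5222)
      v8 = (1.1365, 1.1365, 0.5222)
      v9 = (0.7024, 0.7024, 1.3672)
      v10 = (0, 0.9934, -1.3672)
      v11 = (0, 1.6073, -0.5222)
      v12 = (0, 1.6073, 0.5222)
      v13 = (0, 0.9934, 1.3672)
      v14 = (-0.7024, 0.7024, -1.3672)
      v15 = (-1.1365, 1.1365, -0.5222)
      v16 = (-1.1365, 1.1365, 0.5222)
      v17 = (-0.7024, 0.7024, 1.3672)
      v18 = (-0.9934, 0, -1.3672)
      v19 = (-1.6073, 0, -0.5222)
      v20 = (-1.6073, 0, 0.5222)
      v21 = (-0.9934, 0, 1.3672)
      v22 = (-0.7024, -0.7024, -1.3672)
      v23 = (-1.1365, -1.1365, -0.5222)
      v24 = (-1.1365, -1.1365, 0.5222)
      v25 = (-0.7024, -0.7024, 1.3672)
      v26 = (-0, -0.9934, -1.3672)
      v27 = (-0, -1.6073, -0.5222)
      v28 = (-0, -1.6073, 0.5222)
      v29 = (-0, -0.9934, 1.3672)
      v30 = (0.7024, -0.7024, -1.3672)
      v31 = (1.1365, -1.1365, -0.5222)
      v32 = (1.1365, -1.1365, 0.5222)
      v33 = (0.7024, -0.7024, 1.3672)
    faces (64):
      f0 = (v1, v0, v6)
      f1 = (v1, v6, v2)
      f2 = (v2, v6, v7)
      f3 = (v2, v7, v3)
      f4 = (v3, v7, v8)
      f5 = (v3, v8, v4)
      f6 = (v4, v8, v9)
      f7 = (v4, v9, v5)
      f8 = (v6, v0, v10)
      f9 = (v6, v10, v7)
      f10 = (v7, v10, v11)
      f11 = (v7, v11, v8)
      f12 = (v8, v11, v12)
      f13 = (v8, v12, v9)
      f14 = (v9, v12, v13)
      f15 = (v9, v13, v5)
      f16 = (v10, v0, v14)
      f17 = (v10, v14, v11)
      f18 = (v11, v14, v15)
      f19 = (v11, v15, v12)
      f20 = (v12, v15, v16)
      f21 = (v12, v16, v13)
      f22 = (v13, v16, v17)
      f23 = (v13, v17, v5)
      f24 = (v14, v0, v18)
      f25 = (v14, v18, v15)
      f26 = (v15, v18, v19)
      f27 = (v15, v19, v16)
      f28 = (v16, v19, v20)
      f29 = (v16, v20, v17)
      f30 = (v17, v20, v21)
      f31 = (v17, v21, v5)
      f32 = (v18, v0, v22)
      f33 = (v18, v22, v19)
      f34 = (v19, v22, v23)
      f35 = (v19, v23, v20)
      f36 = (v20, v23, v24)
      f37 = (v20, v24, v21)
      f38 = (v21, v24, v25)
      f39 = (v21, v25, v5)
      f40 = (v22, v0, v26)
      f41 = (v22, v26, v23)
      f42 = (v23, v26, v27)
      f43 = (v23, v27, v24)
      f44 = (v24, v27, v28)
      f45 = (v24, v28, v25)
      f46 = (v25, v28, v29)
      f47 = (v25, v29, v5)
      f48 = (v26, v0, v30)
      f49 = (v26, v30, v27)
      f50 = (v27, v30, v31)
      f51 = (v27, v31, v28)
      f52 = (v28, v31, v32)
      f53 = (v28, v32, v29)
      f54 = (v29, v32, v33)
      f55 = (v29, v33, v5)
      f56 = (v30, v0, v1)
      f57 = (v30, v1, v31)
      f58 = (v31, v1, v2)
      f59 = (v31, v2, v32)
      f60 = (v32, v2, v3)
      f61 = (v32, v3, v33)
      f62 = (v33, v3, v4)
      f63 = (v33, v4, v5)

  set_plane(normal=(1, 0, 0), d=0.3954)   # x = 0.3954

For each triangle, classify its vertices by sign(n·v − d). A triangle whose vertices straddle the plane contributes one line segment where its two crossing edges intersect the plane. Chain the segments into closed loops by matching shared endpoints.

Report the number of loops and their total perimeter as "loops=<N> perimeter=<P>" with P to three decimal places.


Straddling triangles (20 of 64):
  (v1,v0,v6) [+-+] → (0.3954, 0, -1.56152)–(0.3954, 0.3954, -1.50829)  len=0.3990
  (v4,v9,v5) [++-] → (0.3954, 0.3954, 1.50829)–(0.3954, 0, 1.56152)  len=0.3990
  (v6,v0,v10) [+--] → (0.3954, 0.3954, -1.50829)–(0.3954, 0.829588, -1.3672)  len=0.4565
  (v6,v10,v7) [+-+] → (0.3954, 0.829588, -1.3672)–(0.3954, 1.04319, -1.07322)  len=0.3634
  (v7,v10,v11) [+--] → (0.3954, 1.04319, -1.07322)–(0.3954, 1.4435, -0.5222)  len=0.6811
  (v7,v11,v8) [+-+] → (0.3954, 1.4435, -0.5222)–(0.3954, 1.4435, -0.158843)  len=0.3634
  (v8,v11,v12) [+--] → (0.3954, 1.4435, -0.158843)–(0.3954, 1.4435, 0.5222)  len=0.6810
  (v8,v12,v9) [+-+] → (0.3954, 1.4435, 0.5222)–(0.3954, 1.09791, 0.997873)  len=0.5880
  (v9,v12,v13) [+--] → (0.3954, 1.09791, 0.997873)–(0.3954, 0.829588, 1.3672)  len=0.4565
  (v9,v13,v5) [+--] → (0.3954, 0.829588, 1.3672)–(0.3954, 0.3954, 1.50829)  len=0.4565
  (v26,v0,v30) [--+] → (0.3954, -0.3954, -1.50829)–(0.3954, -0.829588, -1.3672)  len=0.4565
  (v26,v30,v27) [-+-] → (0.3954, -0.829588, -1.3672)–(0.3954, -1.09791, -0.997873)  len=0.4565
  (v27,v30,v31) [-++] → (0.3954, -1.09791, -0.997873)–(0.3954, -1.4435, -0.5222)  len=0.5880
  (v27,v31,v28) [-+-] → (0.3954, -1.4435, -0.5222)–(0.3954, -1.4435, 0.158843)  len=0.6810
  (v28,v31,v32) [-++] → (0.3954, -1.4435, 0.158843)–(0.3954, -1.4435, 0.5222)  len=0.3634
  (v28,v32,v29) [-+-] → (0.3954, -1.4435, 0.5222)–(0.3954, -1.04319, 1.07322)  len=0.6811
  (v29,v32,v33) [-++] → (0.3954, -1.04319, 1.07322)–(0.3954, -0.829588, 1.3672)  len=0.3634
  (v29,v33,v5) [-+-] → (0.3954, -0.829588, 1.3672)–(0.3954, -0.3954, 1.50829)  len=0.4565
  (v30,v0,v1) [+-+] → (0.3954, -0.3954, -1.50829)–(0.3954, 0, -1.56152)  len=0.3990
  (v33,v4,v5) [++-] → (0.3954, 0, 1.56152)–(0.3954, -0.3954, 1.50829)  len=0.3990

Chained into 1 loop(s):
  loop 1: 20 segments, perimeter = 9.6887
Total perimeter = 9.689

loops=1 perimeter=9.689


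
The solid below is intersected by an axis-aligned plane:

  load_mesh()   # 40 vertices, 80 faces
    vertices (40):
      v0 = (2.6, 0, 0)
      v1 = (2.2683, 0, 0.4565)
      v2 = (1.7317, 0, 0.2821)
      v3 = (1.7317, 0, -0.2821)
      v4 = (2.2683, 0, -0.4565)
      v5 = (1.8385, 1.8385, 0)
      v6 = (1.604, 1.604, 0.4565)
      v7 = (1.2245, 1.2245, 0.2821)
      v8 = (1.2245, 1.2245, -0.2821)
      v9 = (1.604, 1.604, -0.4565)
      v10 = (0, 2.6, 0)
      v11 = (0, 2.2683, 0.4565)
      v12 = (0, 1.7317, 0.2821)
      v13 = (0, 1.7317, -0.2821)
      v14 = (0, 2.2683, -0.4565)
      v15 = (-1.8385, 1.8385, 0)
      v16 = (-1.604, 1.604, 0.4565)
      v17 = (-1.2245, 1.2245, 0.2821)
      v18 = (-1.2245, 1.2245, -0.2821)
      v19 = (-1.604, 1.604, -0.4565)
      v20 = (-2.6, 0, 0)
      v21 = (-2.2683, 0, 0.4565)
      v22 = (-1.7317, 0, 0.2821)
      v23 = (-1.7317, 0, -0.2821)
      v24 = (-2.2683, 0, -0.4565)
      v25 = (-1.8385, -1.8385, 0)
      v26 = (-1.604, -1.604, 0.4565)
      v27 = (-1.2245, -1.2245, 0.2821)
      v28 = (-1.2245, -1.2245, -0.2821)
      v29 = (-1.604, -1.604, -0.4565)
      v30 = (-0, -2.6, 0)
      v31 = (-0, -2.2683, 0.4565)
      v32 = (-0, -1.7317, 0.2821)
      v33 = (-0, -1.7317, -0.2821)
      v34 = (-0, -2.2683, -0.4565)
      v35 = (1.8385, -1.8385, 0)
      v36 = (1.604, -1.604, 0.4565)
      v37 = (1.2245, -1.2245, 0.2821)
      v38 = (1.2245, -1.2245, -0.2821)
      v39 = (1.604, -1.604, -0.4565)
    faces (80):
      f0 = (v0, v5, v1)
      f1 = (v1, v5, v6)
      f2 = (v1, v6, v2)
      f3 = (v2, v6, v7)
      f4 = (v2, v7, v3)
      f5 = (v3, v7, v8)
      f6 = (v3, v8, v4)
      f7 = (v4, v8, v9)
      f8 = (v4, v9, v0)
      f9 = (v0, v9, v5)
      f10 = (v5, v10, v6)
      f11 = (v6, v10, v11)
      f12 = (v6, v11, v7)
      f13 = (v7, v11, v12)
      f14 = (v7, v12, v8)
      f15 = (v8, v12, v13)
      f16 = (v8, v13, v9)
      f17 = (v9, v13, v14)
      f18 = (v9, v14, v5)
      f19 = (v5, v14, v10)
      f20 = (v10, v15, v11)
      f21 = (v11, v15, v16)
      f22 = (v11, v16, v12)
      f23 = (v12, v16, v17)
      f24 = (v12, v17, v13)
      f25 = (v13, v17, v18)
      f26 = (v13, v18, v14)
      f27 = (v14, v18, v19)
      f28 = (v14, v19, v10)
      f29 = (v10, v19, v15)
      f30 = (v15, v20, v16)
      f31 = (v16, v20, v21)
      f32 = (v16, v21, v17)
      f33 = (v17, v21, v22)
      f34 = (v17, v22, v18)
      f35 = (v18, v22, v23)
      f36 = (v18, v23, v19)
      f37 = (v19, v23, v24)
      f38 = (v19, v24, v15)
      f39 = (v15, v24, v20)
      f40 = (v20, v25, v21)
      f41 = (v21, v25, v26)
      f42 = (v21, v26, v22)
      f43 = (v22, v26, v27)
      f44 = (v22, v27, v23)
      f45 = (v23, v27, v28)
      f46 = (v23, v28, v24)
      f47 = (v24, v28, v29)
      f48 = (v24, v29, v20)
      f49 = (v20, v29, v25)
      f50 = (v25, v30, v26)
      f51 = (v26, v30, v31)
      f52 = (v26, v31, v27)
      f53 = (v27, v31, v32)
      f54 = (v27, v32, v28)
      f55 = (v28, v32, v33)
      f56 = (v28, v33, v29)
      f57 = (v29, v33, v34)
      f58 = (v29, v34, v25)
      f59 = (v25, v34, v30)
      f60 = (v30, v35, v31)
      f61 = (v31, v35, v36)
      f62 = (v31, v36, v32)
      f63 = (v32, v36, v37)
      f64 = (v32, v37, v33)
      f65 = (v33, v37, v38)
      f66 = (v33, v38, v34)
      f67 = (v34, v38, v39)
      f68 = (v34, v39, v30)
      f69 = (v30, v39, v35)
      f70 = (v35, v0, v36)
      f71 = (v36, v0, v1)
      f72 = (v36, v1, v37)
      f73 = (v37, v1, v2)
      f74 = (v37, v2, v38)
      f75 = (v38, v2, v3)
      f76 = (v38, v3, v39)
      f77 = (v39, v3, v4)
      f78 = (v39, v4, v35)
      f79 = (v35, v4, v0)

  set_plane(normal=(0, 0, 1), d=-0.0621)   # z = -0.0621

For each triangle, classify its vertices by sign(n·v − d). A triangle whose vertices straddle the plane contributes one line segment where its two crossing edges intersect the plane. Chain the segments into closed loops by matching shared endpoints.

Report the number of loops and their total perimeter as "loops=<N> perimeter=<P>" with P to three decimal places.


Straddling triangles (32 of 80):
  (v2,v7,v3) [++-] → (1.53393, 0.477473, -0.0621)–(1.7317, 0, -0.0621)  len=0.5168
  (v3,v7,v8) [-+-] → (1.53393, 0.477473, -0.0621)–(1.2245, 1.2245, -0.0621)  len=0.8086
  (v4,v9,v0) [--+] → (2.46451, 0.2182, -0.0621)–(2.55488, 0, -0.0621)  len=0.2362
  (v0,v9,v5) [+-+] → (2.46451, 0.2182, -0.0621)–(1.8066, 1.8066, -0.0621)  len=1.7193
  (v7,v12,v8) [++-] → (0.747027, 1.42227, -0.0621)–(1.2245, 1.2245, -0.0621)  len=0.5168
  (v8,v12,v13) [-+-] → (0.747027, 1.42227, -0.0621)–(0, 1.7317, -0.0621)  len=0.8086
  (v9,v14,v5) [--+] → (1.5884, 1.89697, -0.0621)–(1.8066, 1.8066, -0.0621)  len=0.2362
  (v5,v14,v10) [+-+] → (1.5884, 1.89697, -0.0621)–(0, 2.55488, -0.0621)  len=1.7193
  (v12,v17,v13) [++-] → (-0.477473, 1.53393, -0.0621)–(0, 1.7317, -0.0621)  len=0.5168
  (v13,v17,v18) [-+-] → (-0.477473, 1.53393, -0.0621)–(-1.2245, 1.2245, -0.0621)  len=0.8086
  (v14,v19,v10) [--+] → (-0.2182, 2.46451, -0.0621)–(0, 2.55488, -0.0621)  len=0.2362
  (v10,v19,v15) [+-+] → (-0.2182, 2.46451, -0.0621)–(-1.8066, 1.8066, -0.0621)  len=1.7193
  (v17,v22,v18) [++-] → (-1.42227, 0.747027, -0.0621)–(-1.2245, 1.2245, -0.0621)  len=0.5168
  (v18,v22,v23) [-+-] → (-1.42227, 0.747027, -0.0621)–(-1.7317, 0, -0.0621)  len=0.8086
  (v19,v24,v15) [--+] → (-1.89697, 1.5884, -0.0621)–(-1.8066, 1.8066, -0.0621)  len=0.2362
  (v15,v24,v20) [+-+] → (-1.89697, 1.5884, -0.0621)–(-2.55488, 0, -0.0621)  len=1.7193
  (v22,v27,v23) [++-] → (-1.53393, -0.477473, -0.0621)–(-1.7317, 0, -0.0621)  len=0.5168
  (v23,v27,v28) [-+-] → (-1.53393, -0.477473, -0.0621)–(-1.2245, -1.2245, -0.0621)  len=0.8086
  (v24,v29,v20) [--+] → (-2.46451, -0.2182, -0.0621)–(-2.55488, 0, -0.0621)  len=0.2362
  (v20,v29,v25) [+-+] → (-2.46451, -0.2182, -0.0621)–(-1.8066, -1.8066, -0.0621)  len=1.7193
  (v27,v32,v28) [++-] → (-0.747027, -1.42227, -0.0621)–(-1.2245, -1.2245, -0.0621)  len=0.5168
  (v28,v32,v33) [-+-] → (-0.747027, -1.42227, -0.0621)–(0, -1.7317, -0.0621)  len=0.8086
  (v29,v34,v25) [--+] → (-1.5884, -1.89697, -0.0621)–(-1.8066, -1.8066, -0.0621)  len=0.2362
  (v25,v34,v30) [+-+] → (-1.5884, -1.89697, -0.0621)–(0, -2.55488, -0.0621)  len=1.7193
  (v32,v37,v33) [++-] → (0.477473, -1.53393, -0.0621)–(0, -1.7317, -0.0621)  len=0.5168
  (v33,v37,v38) [-+-] → (0.477473, -1.53393, -0.0621)–(1.2245, -1.2245, -0.0621)  len=0.8086
  (v34,v39,v30) [--+] → (0.2182, -2.46451, -0.0621)–(0, -2.55488, -0.0621)  len=0.2362
  (v30,v39,v35) [+-+] → (0.2182, -2.46451, -0.0621)–(1.8066, -1.8066, -0.0621)  len=1.7193
  (v37,v2,v38) [++-] → (1.42227, -0.747027, -0.0621)–(1.2245, -1.2245, -0.0621)  len=0.5168
  (v38,v2,v3) [-+-] → (1.42227, -0.747027, -0.0621)–(1.7317, 0, -0.0621)  len=0.8086
  (v39,v4,v35) [--+] → (1.89697, -1.5884, -0.0621)–(1.8066, -1.8066, -0.0621)  len=0.2362
  (v35,v4,v0) [+-+] → (1.89697, -1.5884, -0.0621)–(2.55488, 0, -0.0621)  len=1.7193

Chained into 2 loop(s):
  loop 1: 16 segments, perimeter = 10.6031
  loop 2: 16 segments, perimeter = 15.6435
Total perimeter = 26.247

loops=2 perimeter=26.247


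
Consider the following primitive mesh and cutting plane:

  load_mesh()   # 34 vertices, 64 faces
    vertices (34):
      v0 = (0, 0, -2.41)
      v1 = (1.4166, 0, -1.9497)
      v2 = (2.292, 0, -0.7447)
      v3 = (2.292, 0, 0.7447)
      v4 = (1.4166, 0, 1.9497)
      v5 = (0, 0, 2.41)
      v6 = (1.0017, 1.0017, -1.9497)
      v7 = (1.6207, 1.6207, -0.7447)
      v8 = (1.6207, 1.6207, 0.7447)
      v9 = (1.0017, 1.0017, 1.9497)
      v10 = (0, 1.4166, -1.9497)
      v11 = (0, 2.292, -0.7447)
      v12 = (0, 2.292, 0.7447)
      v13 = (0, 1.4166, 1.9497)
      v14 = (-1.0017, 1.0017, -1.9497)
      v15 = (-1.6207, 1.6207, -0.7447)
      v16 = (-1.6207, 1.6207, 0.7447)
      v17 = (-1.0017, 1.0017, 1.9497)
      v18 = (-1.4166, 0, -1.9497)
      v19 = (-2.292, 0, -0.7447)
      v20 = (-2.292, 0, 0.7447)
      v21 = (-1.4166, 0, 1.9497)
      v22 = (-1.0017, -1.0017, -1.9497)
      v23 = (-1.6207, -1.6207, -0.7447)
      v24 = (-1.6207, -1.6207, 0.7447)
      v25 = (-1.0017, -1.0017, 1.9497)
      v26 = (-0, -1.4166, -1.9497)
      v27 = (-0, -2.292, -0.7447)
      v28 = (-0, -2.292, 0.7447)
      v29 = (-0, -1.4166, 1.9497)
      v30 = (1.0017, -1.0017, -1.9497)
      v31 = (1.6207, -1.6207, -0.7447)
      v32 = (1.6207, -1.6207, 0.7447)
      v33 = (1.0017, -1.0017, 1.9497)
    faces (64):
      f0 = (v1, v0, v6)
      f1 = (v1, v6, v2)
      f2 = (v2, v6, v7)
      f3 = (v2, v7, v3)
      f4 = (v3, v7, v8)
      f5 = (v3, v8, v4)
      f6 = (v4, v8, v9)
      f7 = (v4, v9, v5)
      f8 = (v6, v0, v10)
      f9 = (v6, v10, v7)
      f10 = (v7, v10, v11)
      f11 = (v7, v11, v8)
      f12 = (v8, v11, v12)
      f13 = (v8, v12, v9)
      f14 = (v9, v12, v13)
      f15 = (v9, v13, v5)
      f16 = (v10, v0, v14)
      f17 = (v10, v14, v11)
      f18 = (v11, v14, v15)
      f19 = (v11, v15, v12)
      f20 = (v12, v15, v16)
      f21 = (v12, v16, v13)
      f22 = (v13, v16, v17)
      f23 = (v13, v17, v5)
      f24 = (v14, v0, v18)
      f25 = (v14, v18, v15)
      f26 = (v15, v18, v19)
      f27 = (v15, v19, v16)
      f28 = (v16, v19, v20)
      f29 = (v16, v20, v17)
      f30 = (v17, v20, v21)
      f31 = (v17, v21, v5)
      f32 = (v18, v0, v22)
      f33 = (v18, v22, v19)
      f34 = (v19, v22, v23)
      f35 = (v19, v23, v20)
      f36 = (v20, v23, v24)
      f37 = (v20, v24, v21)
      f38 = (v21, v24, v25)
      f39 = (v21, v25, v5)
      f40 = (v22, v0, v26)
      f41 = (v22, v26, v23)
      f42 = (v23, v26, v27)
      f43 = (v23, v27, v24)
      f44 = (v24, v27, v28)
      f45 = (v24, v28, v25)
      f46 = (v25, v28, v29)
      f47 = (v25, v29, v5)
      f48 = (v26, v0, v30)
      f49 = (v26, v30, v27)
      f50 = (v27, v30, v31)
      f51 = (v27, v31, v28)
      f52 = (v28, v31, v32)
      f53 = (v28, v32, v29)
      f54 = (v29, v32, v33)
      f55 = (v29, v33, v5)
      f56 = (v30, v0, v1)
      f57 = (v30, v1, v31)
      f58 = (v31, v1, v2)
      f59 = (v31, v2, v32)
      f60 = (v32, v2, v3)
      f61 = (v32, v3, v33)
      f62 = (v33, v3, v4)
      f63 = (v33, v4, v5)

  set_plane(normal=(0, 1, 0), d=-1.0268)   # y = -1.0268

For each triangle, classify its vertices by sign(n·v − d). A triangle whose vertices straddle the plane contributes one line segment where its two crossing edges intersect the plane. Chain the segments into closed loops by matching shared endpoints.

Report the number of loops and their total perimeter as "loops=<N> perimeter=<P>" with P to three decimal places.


Straddling triangles (20 of 64):
  (v19,v22,v23) [++-] → (-1.0268, -1.0268, -1.90084)–(-1.8667, -1.0268, -0.7447)  len=1.4290
  (v19,v23,v20) [+-+] → (-1.8667, -1.0268, -0.7447)–(-1.8667, -1.0268, -0.198914)  len=0.5458
  (v20,v23,v24) [+--] → (-1.8667, -1.0268, -0.198914)–(-1.8667, -1.0268, 0.7447)  len=0.9436
  (v20,v24,v21) [+-+] → (-1.8667, -1.0268, 0.7447)–(-1.54591, -1.0268, 1.18627)  len=0.5458
  (v21,v24,v25) [+-+] → (-1.54591, -1.0268, 1.18627)–(-1.0268, -1.0268, 1.90084)  len=0.8832
  (v22,v0,v26) [++-] → (0, -1.0268, -2.07636)–(-0.941101, -1.0268, -1.9497)  len=0.9496
  (v22,v26,v23) [+--] → (-0.941101, -1.0268, -1.9497)–(-1.0268, -1.0268, -1.90084)  len=0.0987
  (v24,v28,v25) [--+] → (-0.982214, -1.0268, 1.92626)–(-1.0268, -1.0268, 1.90084)  len=0.0513
  (v25,v28,v29) [+--] → (-0.982214, -1.0268, 1.92626)–(-0.941101, -1.0268, 1.9497)  len=0.0473
  (v25,v29,v5) [+-+] → (-0.941101, -1.0268, 1.9497)–(0, -1.0268, 2.07636)  len=0.9496
  (v26,v0,v30) [-++] → (0, -1.0268, -2.07636)–(0.941101, -1.0268, -1.9497)  len=0.9496
  (v26,v30,v27) [-+-] → (0.941101, -1.0268, -1.9497)–(0.982214, -1.0268, -1.92626)  len=0.0473
  (v27,v30,v31) [-+-] → (0.982214, -1.0268, -1.92626)–(1.0268, -1.0268, -1.90084)  len=0.0513
  (v29,v32,v33) [--+] → (1.0268, -1.0268, 1.90084)–(0.941101, -1.0268, 1.9497)  len=0.0987
  (v29,v33,v5) [-++] → (0.941101, -1.0268, 1.9497)–(0, -1.0268, 2.07636)  len=0.9496
  (v30,v1,v31) [++-] → (1.54591, -1.0268, -1.18627)–(1.0268, -1.0268, -1.90084)  len=0.8832
  (v31,v1,v2) [-++] → (1.54591, -1.0268, -1.18627)–(1.8667, -1.0268, -0.7447)  len=0.5458
  (v31,v2,v32) [-+-] → (1.8667, -1.0268, -0.7447)–(1.8667, -1.0268, 0.198914)  len=0.9436
  (v32,v2,v3) [-++] → (1.8667, -1.0268, 0.198914)–(1.8667, -1.0268, 0.7447)  len=0.5458
  (v32,v3,v33) [-++] → (1.8667, -1.0268, 0.7447)–(1.0268, -1.0268, 1.90084)  len=1.4290

Chained into 1 loop(s):
  loop 1: 20 segments, perimeter = 12.8878
Total perimeter = 12.888

loops=1 perimeter=12.888


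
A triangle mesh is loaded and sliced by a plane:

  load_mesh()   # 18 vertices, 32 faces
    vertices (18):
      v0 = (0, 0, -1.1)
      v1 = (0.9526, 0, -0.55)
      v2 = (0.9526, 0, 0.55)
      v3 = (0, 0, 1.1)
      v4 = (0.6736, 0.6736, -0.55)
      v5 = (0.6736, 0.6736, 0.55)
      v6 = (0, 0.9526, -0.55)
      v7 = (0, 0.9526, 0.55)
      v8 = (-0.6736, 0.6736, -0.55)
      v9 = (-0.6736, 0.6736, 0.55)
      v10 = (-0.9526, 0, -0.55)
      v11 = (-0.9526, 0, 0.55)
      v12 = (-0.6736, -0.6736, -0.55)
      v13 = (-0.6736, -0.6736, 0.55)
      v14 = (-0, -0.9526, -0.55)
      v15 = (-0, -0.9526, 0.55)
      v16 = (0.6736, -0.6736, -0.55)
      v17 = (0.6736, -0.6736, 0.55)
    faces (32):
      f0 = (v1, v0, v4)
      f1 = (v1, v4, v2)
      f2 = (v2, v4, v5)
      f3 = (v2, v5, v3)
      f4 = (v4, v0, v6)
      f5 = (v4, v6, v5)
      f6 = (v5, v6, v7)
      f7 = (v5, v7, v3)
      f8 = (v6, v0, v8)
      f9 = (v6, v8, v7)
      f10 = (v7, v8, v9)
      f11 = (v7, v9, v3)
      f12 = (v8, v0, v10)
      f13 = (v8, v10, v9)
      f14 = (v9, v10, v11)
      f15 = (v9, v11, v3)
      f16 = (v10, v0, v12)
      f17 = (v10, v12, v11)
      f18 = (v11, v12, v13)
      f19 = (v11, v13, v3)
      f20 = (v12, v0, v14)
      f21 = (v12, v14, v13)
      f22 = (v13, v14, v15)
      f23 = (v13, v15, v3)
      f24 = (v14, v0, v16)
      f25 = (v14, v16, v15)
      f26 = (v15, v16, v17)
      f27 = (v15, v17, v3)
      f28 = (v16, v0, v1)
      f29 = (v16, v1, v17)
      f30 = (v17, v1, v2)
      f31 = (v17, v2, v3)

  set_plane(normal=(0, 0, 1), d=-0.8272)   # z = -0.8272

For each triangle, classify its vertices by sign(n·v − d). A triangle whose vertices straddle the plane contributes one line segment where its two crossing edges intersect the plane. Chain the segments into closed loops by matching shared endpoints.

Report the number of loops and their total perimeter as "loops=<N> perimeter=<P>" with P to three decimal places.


Straddling triangles (8 of 32):
  (v1,v0,v4) [+-+] → (0.47249, 0, -0.8272)–(0.334106, 0.334106, -0.8272)  len=0.3616
  (v4,v0,v6) [+-+] → (0.334106, 0.334106, -0.8272)–(0, 0.47249, -0.8272)  len=0.3616
  (v6,v0,v8) [+-+] → (0, 0.47249, -0.8272)–(-0.334106, 0.334106, -0.8272)  len=0.3616
  (v8,v0,v10) [+-+] → (-0.334106, 0.334106, -0.8272)–(-0.47249, 0, -0.8272)  len=0.3616
  (v10,v0,v12) [+-+] → (-0.47249, 0, -0.8272)–(-0.334106, -0.334106, -0.8272)  len=0.3616
  (v12,v0,v14) [+-+] → (-0.334106, -0.334106, -0.8272)–(0, -0.47249, -0.8272)  len=0.3616
  (v14,v0,v16) [+-+] → (0, -0.47249, -0.8272)–(0.334106, -0.334106, -0.8272)  len=0.3616
  (v16,v0,v1) [+-+] → (0.334106, -0.334106, -0.8272)–(0.47249, 0, -0.8272)  len=0.3616

Chained into 1 loop(s):
  loop 1: 8 segments, perimeter = 2.8930
Total perimeter = 2.893

loops=1 perimeter=2.893


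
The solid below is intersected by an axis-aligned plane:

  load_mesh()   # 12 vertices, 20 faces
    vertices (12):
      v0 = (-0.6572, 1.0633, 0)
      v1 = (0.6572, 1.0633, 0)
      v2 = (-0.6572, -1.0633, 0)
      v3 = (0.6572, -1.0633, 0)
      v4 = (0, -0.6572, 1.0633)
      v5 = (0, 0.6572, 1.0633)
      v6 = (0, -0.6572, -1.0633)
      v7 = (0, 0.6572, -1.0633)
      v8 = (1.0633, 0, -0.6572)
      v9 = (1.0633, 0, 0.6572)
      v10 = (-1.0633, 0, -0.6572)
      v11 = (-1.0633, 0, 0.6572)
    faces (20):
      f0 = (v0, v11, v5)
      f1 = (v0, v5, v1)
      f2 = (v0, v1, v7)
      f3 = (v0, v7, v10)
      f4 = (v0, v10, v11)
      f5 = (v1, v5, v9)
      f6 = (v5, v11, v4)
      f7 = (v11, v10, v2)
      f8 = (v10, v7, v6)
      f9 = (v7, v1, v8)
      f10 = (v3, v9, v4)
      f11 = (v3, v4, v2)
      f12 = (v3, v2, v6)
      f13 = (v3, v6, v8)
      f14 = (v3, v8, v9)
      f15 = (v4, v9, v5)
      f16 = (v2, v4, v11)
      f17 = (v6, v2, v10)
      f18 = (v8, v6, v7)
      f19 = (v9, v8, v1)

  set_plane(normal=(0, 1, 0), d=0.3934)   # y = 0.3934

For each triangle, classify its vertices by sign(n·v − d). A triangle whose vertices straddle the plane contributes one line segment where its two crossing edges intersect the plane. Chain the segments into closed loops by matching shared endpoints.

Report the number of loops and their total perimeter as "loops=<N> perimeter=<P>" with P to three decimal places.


Straddling triangles (10 of 20):
  (v0,v11,v5) [+-+] → (-0.913051, 0.3934, 0.414049)–(-0.426808, 0.3934, 0.900292)  len=0.6877
  (v0,v7,v10) [++-] → (-0.426808, 0.3934, -0.900292)–(-0.913051, 0.3934, -0.414049)  len=0.6877
  (v0,v10,v11) [+--] → (-0.913051, 0.3934, -0.414049)–(-0.913051, 0.3934, 0.414049)  len=0.8281
  (v1,v5,v9) [++-] → (0.426808, 0.3934, 0.900292)–(0.913051, 0.3934, 0.414049)  len=0.6877
  (v5,v11,v4) [+--] → (-0.426808, 0.3934, 0.900292)–(0, 0.3934, 1.0633)  len=0.4569
  (v10,v7,v6) [-+-] → (-0.426808, 0.3934, -0.900292)–(0, 0.3934, -1.0633)  len=0.4569
  (v7,v1,v8) [++-] → (0.913051, 0.3934, -0.414049)–(0.426808, 0.3934, -0.900292)  len=0.6877
  (v4,v9,v5) [--+] → (0.426808, 0.3934, 0.900292)–(0, 0.3934, 1.0633)  len=0.4569
  (v8,v6,v7) [--+] → (0, 0.3934, -1.0633)–(0.426808, 0.3934, -0.900292)  len=0.4569
  (v9,v8,v1) [--+] → (0.913051, 0.3934, -0.414049)–(0.913051, 0.3934, 0.414049)  len=0.8281

Chained into 1 loop(s):
  loop 1: 10 segments, perimeter = 6.2343
Total perimeter = 6.234

loops=1 perimeter=6.234


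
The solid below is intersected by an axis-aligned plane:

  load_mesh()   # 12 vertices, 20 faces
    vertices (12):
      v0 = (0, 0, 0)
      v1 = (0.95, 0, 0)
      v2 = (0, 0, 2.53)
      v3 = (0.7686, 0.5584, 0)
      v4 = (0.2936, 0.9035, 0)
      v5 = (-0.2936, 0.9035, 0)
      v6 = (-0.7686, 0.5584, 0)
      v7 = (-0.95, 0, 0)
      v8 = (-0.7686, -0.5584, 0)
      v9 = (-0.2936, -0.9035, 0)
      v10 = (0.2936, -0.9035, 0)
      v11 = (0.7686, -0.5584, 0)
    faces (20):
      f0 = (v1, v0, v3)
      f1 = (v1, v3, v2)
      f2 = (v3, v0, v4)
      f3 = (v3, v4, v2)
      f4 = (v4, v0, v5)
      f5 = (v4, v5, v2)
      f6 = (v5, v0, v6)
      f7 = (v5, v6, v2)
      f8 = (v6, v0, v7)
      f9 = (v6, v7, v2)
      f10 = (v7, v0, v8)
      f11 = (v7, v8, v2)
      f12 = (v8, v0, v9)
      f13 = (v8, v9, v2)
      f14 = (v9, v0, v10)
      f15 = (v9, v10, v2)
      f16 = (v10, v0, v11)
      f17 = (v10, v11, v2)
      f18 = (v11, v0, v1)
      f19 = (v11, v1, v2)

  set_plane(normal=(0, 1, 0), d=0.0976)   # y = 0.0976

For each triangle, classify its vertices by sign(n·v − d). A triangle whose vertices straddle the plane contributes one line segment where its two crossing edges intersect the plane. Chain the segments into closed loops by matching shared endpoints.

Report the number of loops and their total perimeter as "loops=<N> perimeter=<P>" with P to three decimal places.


Straddling triangles (10 of 20):
  (v1,v0,v3) [--+] → (0.13434, 0.0976, 0)–(0.918294, 0.0976, 0)  len=0.7840
  (v1,v3,v2) [-+-] → (0.918294, 0.0976, 0)–(0.13434, 0.0976, 2.08779)  len=2.2301
  (v3,v0,v4) [+-+] → (0.13434, 0.0976, 0)–(0.0317159, 0.0976, 0)  len=0.1026
  (v3,v4,v2) [++-] → (0.0317159, 0.0976, 2.2567)–(0.13434, 0.0976, 2.08779)  len=0.1976
  (v4,v0,v5) [+-+] → (0.0317159, 0.0976, 0)–(-0.0317159, 0.0976, 0)  len=0.0634
  (v4,v5,v2) [++-] → (-0.0317159, 0.0976, 2.2567)–(0.0317159, 0.0976, 2.2567)  len=0.0634
  (v5,v0,v6) [+-+] → (-0.0317159, 0.0976, 0)–(-0.13434, 0.0976, 0)  len=0.1026
  (v5,v6,v2) [++-] → (-0.13434, 0.0976, 2.08779)–(-0.0317159, 0.0976, 2.2567)  len=0.1976
  (v6,v0,v7) [+--] → (-0.13434, 0.0976, 0)–(-0.918294, 0.0976, 0)  len=0.7840
  (v6,v7,v2) [+--] → (-0.918294, 0.0976, 0)–(-0.13434, 0.0976, 2.08779)  len=2.2301

Chained into 1 loop(s):
  loop 1: 10 segments, perimeter = 6.7555
Total perimeter = 6.756

loops=1 perimeter=6.756


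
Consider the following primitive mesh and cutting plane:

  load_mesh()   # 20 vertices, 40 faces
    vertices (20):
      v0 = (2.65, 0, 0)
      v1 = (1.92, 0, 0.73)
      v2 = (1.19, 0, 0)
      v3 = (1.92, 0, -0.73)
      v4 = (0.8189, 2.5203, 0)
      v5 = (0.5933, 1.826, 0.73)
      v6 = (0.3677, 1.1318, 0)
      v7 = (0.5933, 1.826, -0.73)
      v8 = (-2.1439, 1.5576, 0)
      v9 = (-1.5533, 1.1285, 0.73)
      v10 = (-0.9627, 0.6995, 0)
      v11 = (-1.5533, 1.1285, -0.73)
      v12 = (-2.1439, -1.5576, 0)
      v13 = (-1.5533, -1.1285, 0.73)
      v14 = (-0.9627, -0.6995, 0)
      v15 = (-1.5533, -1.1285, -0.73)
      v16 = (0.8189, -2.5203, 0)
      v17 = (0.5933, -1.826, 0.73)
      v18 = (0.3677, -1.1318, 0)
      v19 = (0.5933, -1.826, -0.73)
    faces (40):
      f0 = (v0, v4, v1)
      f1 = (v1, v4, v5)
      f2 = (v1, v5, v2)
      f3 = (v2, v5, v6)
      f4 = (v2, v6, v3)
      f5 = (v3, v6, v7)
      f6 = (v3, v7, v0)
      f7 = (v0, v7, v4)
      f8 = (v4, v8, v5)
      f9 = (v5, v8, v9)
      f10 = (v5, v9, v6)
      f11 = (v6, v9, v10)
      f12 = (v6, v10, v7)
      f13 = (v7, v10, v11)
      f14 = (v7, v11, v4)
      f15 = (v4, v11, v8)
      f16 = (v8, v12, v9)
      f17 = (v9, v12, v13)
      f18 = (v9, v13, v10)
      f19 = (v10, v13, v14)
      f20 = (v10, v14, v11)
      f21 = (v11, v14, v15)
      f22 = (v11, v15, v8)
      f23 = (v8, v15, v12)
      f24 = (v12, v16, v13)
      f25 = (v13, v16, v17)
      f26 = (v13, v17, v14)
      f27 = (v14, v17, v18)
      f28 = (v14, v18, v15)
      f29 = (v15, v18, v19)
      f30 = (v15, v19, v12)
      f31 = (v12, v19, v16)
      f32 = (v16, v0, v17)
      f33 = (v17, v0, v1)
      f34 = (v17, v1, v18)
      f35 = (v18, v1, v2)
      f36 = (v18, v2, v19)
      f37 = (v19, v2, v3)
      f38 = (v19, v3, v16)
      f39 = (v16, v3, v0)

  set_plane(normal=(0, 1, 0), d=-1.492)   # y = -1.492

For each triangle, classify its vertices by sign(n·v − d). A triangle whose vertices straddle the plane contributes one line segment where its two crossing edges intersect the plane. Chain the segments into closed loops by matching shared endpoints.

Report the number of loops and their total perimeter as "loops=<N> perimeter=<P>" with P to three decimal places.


Straddling triangles (16 of 40):
  (v8,v12,v9) [+-+] → (-2.1439, -1.492, 0)–(-2.12948, -1.492, 0.0178281)  len=0.0229
  (v9,v12,v13) [+-+] → (-2.12948, -1.492, 0.0178281)–(-2.05361, -1.492, 0.111601)  len=0.1206
  (v8,v15,v12) [++-] → (-2.05361, -1.492, -0.111601)–(-2.1439, -1.492, 0)  len=0.1436
  (v12,v16,v13) [--+] → (-0.933746, -1.492, 0.539344)–(-2.05361, -1.492, 0.111601)  len=1.1988
  (v13,v16,v17) [+--] → (-0.933746, -1.492, 0.539344)–(-0.434606, -1.492, 0.73)  len=0.5343
  (v13,v17,v14) [+-+] → (-0.434606, -1.492, 0.73)–(0.131956, -1.492, 0.51356)  len=0.6065
  (v14,v17,v18) [+-+] → (0.131956, -1.492, 0.51356)–(0.484757, -1.492, 0.378776)  len=0.3777
  (v15,v18,v19) [++-] → (0.484757, -1.492, -0.378776)–(-0.434606, -1.492, -0.73)  len=0.9842
  (v15,v19,v12) [+--] → (-0.434606, -1.492, -0.73)–(-2.05361, -1.492, -0.111601)  len=1.7331
  (v16,v0,v17) [-+-] → (1.566, -1.492, 0)–(0.969498, -1.492, 0.596473)  len=0.8436
  (v17,v0,v1) [-++] → (0.969498, -1.492, 0.596473)–(0.835971, -1.492, 0.73)  len=0.1888
  (v17,v1,v18) [-++] → (0.835971, -1.492, 0.73)–(0.484757, -1.492, 0.378776)  len=0.4967
  (v18,v2,v19) [++-] → (0.702444, -1.492, -0.596473)–(0.484757, -1.492, -0.378776)  len=0.3079
  (v19,v2,v3) [-++] → (0.702444, -1.492, -0.596473)–(0.835971, -1.492, -0.73)  len=0.1888
  (v19,v3,v16) [-+-] → (0.835971, -1.492, -0.73)–(1.26816, -1.492, -0.297845)  len=0.6112
  (v16,v3,v0) [-++] → (1.26816, -1.492, -0.297845)–(1.566, -1.492, 0)  len=0.4212

Chained into 1 loop(s):
  loop 1: 16 segments, perimeter = 8.7798
Total perimeter = 8.780

loops=1 perimeter=8.780
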